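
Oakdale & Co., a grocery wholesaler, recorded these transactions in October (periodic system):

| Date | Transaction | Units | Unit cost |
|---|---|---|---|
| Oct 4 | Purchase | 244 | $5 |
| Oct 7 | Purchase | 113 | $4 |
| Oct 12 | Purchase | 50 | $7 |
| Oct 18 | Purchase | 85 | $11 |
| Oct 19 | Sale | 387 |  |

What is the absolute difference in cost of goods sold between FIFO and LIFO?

FIFO COGS: 244 @ $5 + 113 @ $4 + 30 @ $7 = $1,882
LIFO COGS: 85 @ $11 + 50 @ $7 + 113 @ $4 + 139 @ $5 = $2,432
Difference = |$1,882 − $2,432| = $550

$550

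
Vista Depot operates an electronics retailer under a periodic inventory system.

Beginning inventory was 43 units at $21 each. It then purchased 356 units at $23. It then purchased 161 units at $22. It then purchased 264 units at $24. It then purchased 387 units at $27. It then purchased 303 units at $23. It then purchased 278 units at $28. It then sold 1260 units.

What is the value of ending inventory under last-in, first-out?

Ending inventory = $12,017

Sale 1 (1260) [LIFO — newest first]: 278 @ $28 + 303 @ $23 + 387 @ $27 + 264 @ $24 + 28 @ $22 = $32,154
Ending inventory: 43 @ $21 + 356 @ $23 + 133 @ $22 = $12,017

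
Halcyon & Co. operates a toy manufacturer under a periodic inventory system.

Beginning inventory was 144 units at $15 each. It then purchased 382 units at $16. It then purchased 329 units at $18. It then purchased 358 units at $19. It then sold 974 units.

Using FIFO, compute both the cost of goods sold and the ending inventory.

Sale 1 (974) [FIFO — oldest first]: 144 @ $15 + 382 @ $16 + 329 @ $18 + 119 @ $19 = $16,455
Ending inventory: 239 @ $19 = $4,541
Check: goods available $20,996 = COGS $16,455 + ending $4,541

COGS = $16,455; ending inventory = $4,541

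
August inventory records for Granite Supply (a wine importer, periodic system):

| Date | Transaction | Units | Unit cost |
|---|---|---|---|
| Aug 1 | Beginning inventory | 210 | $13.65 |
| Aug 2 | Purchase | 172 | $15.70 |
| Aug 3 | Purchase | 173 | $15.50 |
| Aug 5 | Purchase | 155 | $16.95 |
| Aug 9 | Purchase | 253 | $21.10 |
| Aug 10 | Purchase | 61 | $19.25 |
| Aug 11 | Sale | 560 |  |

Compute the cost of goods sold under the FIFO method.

Aug 11, 560 sold [FIFO — oldest first]: 210 @ $13.65 + 172 @ $15.70 + 173 @ $15.50 + 5 @ $16.95 = $8,333.15
Ending inventory: 150 @ $16.95 + 253 @ $21.10 + 61 @ $19.25 = $9,055.05

COGS = $8,333.15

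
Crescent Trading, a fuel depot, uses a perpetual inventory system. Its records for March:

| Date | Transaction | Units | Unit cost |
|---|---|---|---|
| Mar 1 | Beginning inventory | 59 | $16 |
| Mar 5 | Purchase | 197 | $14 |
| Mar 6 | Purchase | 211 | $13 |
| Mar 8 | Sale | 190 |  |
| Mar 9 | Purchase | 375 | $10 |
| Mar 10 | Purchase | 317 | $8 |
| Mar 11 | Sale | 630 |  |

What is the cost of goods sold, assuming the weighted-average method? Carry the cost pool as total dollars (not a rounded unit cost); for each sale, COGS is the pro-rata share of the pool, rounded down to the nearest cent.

COGS = $9,194.47

After Mar 1: 59 on hand, pool $944.00 (≈ $16.0000 each)
After Mar 5: 256 on hand, pool $3,702.00 (≈ $14.4609 each)
After Mar 6: 467 on hand, pool $6,445.00 (≈ $13.8009 each)
Mar 8, sell 190: 190/467 × $6,445.00 → $2,622.16
After Mar 9: 652 on hand, pool $7,572.84 (≈ $11.6148 each)
After Mar 10: 969 on hand, pool $10,108.84 (≈ $10.4322 each)
Mar 11, sell 630: 630/969 × $10,108.84 → $6,572.31
Total COGS = $2,622.16 + $6,572.31 = $9,194.47
Ending inventory (cost pool remaining) = $3,536.53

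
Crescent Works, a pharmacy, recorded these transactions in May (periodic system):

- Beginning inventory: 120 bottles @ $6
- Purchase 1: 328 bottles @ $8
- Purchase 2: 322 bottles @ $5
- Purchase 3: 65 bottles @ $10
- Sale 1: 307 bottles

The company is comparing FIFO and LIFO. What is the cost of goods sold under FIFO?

COGS = $2,216

FIFO COGS: 120 @ $6 + 187 @ $8 = $2,216
LIFO COGS: 65 @ $10 + 242 @ $5 = $1,860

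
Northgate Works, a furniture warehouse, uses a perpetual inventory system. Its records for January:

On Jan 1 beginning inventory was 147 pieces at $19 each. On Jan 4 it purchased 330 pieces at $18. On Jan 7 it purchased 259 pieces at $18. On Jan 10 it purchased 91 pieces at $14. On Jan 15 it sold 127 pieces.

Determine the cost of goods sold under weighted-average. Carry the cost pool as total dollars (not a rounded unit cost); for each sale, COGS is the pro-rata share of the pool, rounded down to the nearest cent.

COGS = $2,252.67

After Jan 1: 147 on hand, pool $2,793.00 (≈ $19.0000 each)
After Jan 4: 477 on hand, pool $8,733.00 (≈ $18.3082 each)
After Jan 7: 736 on hand, pool $13,395.00 (≈ $18.1997 each)
After Jan 10: 827 on hand, pool $14,669.00 (≈ $17.7376 each)
Jan 15, sell 127: 127/827 × $14,669.00 → $2,252.67
Ending inventory (cost pool remaining) = $12,416.33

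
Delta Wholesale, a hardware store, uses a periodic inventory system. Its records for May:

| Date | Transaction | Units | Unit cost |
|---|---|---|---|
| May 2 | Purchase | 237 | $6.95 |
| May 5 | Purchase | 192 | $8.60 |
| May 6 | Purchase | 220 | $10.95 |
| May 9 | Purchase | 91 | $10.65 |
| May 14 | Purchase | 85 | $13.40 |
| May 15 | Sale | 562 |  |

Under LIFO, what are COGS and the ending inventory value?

May 15, 562 sold [LIFO — newest first]: 85 @ $13.40 + 91 @ $10.65 + 220 @ $10.95 + 166 @ $8.60 = $5,944.75
Ending inventory: 237 @ $6.95 + 26 @ $8.60 = $1,870.75

COGS = $5,944.75; ending inventory = $1,870.75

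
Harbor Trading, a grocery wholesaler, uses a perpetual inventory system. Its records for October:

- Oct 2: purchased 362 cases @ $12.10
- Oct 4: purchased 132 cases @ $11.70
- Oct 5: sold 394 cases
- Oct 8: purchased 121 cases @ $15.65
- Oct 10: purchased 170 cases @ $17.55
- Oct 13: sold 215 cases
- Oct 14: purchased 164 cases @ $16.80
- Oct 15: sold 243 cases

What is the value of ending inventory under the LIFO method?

Oct 5, 394 sold [LIFO — newest first]: 132 @ $11.70 + 262 @ $12.10 = $4,714.60
Oct 13, 215 sold [LIFO — newest first]: 170 @ $17.55 + 45 @ $15.65 = $3,687.75
Oct 15, 243 sold [LIFO — newest first]: 164 @ $16.80 + 76 @ $15.65 + 3 @ $12.10 = $3,980.90
Total COGS = $4,714.60 + $3,687.75 + $3,980.90 = $12,383.25
Ending inventory: 97 @ $12.10 = $1,173.70

Ending inventory = $1,173.70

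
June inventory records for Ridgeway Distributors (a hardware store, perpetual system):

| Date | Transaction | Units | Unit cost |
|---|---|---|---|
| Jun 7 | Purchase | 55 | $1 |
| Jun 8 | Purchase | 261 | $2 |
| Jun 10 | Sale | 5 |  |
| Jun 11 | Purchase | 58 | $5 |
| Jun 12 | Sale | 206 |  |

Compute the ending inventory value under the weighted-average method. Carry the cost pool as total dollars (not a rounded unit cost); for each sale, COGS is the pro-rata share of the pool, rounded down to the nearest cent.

Ending inventory = $378.96

After Jun 7: 55 on hand, pool $55.00 (≈ $1.0000 each)
After Jun 8: 316 on hand, pool $577.00 (≈ $1.8259 each)
Jun 10, sell 5: 5/316 × $577.00 → $9.12
After Jun 11: 369 on hand, pool $857.88 (≈ $2.3249 each)
Jun 12, sell 206: 206/369 × $857.88 → $478.92
Total COGS = $9.12 + $478.92 = $488.04
Ending inventory (cost pool remaining) = $378.96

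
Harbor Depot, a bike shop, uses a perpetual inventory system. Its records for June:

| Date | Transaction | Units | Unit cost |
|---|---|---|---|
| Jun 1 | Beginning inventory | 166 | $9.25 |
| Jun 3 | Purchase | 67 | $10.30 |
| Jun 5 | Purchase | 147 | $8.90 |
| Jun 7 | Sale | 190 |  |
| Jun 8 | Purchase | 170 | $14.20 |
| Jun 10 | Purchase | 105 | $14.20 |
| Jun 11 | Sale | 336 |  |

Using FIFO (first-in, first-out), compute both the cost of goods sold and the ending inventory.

COGS = $5,607.10; ending inventory = $1,831.80

Jun 7, 190 sold [FIFO — oldest first]: 166 @ $9.25 + 24 @ $10.30 = $1,782.70
Jun 11, 336 sold [FIFO — oldest first]: 43 @ $10.30 + 147 @ $8.90 + 146 @ $14.20 = $3,824.40
Total COGS = $1,782.70 + $3,824.40 = $5,607.10
Ending inventory: 24 @ $14.20 + 105 @ $14.20 = $1,831.80
Check: goods available $7,438.90 = COGS $5,607.10 + ending $1,831.80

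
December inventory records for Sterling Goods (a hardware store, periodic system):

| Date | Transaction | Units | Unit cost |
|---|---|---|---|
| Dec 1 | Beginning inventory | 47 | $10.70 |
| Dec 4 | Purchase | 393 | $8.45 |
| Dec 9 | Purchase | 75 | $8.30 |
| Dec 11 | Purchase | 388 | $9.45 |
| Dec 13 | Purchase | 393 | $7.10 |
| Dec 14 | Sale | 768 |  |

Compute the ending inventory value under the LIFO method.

Ending inventory = $4,569.10

Dec 14, 768 sold [LIFO — newest first]: 393 @ $7.10 + 375 @ $9.45 = $6,334.05
Ending inventory: 47 @ $10.70 + 393 @ $8.45 + 75 @ $8.30 + 13 @ $9.45 = $4,569.10
Check: goods available $10,903.15 = COGS $6,334.05 + ending $4,569.10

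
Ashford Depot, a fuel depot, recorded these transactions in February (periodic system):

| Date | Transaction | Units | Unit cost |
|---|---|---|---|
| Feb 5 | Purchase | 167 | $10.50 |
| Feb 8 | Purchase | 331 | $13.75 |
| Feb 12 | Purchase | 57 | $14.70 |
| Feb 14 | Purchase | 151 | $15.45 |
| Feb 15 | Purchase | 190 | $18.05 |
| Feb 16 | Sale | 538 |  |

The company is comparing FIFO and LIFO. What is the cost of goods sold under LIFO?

COGS = $8,525.35

FIFO COGS: 167 @ $10.50 + 331 @ $13.75 + 40 @ $14.70 = $6,892.75
LIFO COGS: 190 @ $18.05 + 151 @ $15.45 + 57 @ $14.70 + 140 @ $13.75 = $8,525.35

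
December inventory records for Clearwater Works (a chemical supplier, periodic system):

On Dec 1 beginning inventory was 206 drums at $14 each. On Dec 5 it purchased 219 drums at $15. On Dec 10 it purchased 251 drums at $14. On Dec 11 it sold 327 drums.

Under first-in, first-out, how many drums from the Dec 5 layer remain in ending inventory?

98

Dec 11, 327 sold [FIFO — oldest first]: 206 @ $14 + 121 @ $15 = $4,699
Ending inventory: 98 @ $15 + 251 @ $14 = $4,984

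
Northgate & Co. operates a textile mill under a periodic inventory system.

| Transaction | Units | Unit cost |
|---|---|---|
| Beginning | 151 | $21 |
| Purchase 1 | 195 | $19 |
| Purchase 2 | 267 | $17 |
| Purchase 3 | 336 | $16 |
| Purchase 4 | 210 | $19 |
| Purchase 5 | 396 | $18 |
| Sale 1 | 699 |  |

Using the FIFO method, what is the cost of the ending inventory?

Ending inventory = $15,118

Sale 1 (699) [FIFO — oldest first]: 151 @ $21 + 195 @ $19 + 267 @ $17 + 86 @ $16 = $12,791
Ending inventory: 250 @ $16 + 210 @ $19 + 396 @ $18 = $15,118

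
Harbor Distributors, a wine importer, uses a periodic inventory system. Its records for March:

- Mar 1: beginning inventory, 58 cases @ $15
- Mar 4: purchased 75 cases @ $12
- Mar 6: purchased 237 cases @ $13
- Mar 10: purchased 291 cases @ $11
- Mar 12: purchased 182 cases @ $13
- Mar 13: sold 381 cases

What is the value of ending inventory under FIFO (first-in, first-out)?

Ending inventory = $5,446

Mar 13, 381 sold [FIFO — oldest first]: 58 @ $15 + 75 @ $12 + 237 @ $13 + 11 @ $11 = $4,972
Ending inventory: 280 @ $11 + 182 @ $13 = $5,446
Check: goods available $10,418 = COGS $4,972 + ending $5,446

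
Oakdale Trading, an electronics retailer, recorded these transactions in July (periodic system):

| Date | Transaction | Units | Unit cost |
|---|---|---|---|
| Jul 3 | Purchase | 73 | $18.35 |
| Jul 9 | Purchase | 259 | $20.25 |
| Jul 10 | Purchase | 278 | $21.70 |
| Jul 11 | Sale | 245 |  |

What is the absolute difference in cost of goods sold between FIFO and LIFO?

FIFO COGS: 73 @ $18.35 + 172 @ $20.25 = $4,822.55
LIFO COGS: 245 @ $21.70 = $5,316.50
Difference = |$4,822.55 − $5,316.50| = $493.95

$493.95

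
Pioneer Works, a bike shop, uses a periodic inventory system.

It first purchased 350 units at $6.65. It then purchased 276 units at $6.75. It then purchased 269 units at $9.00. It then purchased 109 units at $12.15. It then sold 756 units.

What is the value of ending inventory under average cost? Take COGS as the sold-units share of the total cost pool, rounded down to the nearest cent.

Ending inventory = $1,960.25

Sale 1, sell 756: 756/1004 × $7,935.85 → $5,975.60
Ending inventory (cost pool remaining) = $1,960.25
Check: goods available $7,935.85 = COGS $5,975.60 + ending $1,960.25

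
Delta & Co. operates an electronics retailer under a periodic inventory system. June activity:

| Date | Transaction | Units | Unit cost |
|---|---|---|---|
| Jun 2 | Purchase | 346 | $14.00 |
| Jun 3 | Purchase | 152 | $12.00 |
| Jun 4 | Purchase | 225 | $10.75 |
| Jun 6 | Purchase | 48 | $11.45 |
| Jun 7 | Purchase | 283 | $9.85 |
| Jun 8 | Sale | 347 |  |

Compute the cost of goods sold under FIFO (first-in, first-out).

COGS = $4,856.00

Jun 8, 347 sold [FIFO — oldest first]: 346 @ $14.00 + 1 @ $12.00 = $4,856.00
Ending inventory: 151 @ $12.00 + 225 @ $10.75 + 48 @ $11.45 + 283 @ $9.85 = $7,567.90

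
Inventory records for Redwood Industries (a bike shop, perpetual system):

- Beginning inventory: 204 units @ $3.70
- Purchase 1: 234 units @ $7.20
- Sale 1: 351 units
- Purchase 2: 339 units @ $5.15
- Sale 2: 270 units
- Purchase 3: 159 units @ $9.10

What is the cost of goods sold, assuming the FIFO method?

COGS = $3,382.05

Sale 1 (351) [FIFO — oldest first]: 204 @ $3.70 + 147 @ $7.20 = $1,813.20
Sale 2 (270) [FIFO — oldest first]: 87 @ $7.20 + 183 @ $5.15 = $1,568.85
Total COGS = $1,813.20 + $1,568.85 = $3,382.05
Ending inventory: 156 @ $5.15 + 159 @ $9.10 = $2,250.30
Check: goods available $5,632.35 = COGS $3,382.05 + ending $2,250.30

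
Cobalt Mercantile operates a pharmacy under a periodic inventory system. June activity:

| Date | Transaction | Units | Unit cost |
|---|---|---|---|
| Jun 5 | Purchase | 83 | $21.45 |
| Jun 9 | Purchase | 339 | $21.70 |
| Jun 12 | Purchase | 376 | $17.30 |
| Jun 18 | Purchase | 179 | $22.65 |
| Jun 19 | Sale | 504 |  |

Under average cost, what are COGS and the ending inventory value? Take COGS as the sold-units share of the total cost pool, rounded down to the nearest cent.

Jun 19, sell 504: 504/977 × $19,695.80 → $10,160.37
Ending inventory (cost pool remaining) = $9,535.43
Check: goods available $19,695.80 = COGS $10,160.37 + ending $9,535.43

COGS = $10,160.37; ending inventory = $9,535.43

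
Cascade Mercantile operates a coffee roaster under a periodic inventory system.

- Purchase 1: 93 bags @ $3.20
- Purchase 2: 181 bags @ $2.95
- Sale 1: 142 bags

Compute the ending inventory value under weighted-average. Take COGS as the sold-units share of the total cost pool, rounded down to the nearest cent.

Sale 1, sell 142: 142/274 × $831.55 → $430.94
Ending inventory (cost pool remaining) = $400.61

Ending inventory = $400.61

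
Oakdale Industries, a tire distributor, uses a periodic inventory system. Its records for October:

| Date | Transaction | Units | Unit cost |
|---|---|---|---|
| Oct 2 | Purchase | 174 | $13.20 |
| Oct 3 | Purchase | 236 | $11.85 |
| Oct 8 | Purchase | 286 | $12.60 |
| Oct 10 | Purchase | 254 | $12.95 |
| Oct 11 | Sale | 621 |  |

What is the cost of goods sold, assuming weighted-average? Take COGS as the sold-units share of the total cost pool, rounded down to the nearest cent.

COGS = $7,835.25

Oct 11, sell 621: 621/950 × $11,986.30 → $7,835.25
Ending inventory (cost pool remaining) = $4,151.05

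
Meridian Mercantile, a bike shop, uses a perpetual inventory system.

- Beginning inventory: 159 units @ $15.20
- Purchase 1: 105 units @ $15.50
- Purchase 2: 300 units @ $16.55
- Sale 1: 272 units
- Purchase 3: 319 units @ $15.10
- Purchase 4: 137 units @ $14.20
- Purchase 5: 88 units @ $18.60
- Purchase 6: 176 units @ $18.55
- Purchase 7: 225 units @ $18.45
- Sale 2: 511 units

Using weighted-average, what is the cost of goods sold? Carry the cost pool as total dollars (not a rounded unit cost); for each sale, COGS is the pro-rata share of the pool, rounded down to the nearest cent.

After Beginning: 159 on hand, pool $2,416.80 (≈ $15.2000 each)
After Purchase 1: 264 on hand, pool $4,044.30 (≈ $15.3193 each)
After Purchase 2: 564 on hand, pool $9,009.30 (≈ $15.9739 each)
Sale 1, sell 272: 272/564 × $9,009.30 → $4,344.91
After Purchase 3: 611 on hand, pool $9,481.29 (≈ $15.5177 each)
After Purchase 4: 748 on hand, pool $11,426.69 (≈ $15.2763 each)
After Purchase 5: 836 on hand, pool $13,063.49 (≈ $15.6262 each)
After Purchase 6: 1012 on hand, pool $16,328.29 (≈ $16.1347 each)
After Purchase 7: 1237 on hand, pool $20,479.54 (≈ $16.5558 each)
Sale 2, sell 511: 511/1237 × $20,479.54 → $8,460.02
Total COGS = $4,344.91 + $8,460.02 = $12,804.93
Ending inventory (cost pool remaining) = $12,019.52

COGS = $12,804.93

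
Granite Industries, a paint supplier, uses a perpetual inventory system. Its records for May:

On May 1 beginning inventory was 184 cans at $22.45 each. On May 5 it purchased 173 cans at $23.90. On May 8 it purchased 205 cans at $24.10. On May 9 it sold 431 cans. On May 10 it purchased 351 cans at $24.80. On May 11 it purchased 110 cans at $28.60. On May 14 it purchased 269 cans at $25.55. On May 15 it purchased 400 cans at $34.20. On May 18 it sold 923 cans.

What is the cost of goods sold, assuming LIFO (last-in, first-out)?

COGS = $37,535.20

May 9, 431 sold [LIFO — newest first]: 205 @ $24.10 + 173 @ $23.90 + 53 @ $22.45 = $10,265.05
May 18, 923 sold [LIFO — newest first]: 400 @ $34.20 + 269 @ $25.55 + 110 @ $28.60 + 144 @ $24.80 = $27,270.15
Total COGS = $10,265.05 + $27,270.15 = $37,535.20
Ending inventory: 131 @ $22.45 + 207 @ $24.80 = $8,074.55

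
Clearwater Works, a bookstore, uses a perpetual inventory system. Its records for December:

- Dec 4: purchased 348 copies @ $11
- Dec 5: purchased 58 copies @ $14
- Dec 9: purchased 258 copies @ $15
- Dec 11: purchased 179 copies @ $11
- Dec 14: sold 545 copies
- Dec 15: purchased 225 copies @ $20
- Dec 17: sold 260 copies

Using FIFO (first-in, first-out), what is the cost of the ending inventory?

Ending inventory = $4,918

Dec 14, 545 sold [FIFO — oldest first]: 348 @ $11 + 58 @ $14 + 139 @ $15 = $6,725
Dec 17, 260 sold [FIFO — oldest first]: 119 @ $15 + 141 @ $11 = $3,336
Total COGS = $6,725 + $3,336 = $10,061
Ending inventory: 38 @ $11 + 225 @ $20 = $4,918
Check: goods available $14,979 = COGS $10,061 + ending $4,918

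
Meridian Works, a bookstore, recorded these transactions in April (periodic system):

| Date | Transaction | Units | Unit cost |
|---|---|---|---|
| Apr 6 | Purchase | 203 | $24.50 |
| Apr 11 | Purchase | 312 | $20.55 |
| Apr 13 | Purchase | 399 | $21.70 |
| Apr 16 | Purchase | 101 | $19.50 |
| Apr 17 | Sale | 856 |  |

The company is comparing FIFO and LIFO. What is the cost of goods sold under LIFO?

FIFO COGS: 203 @ $24.50 + 312 @ $20.55 + 341 @ $21.70 = $18,784.80
LIFO COGS: 101 @ $19.50 + 399 @ $21.70 + 312 @ $20.55 + 44 @ $24.50 = $18,117.40

COGS = $18,117.40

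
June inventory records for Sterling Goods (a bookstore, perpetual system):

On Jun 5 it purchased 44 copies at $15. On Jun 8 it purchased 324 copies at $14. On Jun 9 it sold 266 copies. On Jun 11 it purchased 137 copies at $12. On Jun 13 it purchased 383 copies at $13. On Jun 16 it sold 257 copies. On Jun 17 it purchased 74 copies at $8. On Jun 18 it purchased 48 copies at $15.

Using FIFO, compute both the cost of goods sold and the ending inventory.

Jun 9, 266 sold [FIFO — oldest first]: 44 @ $15 + 222 @ $14 = $3,768
Jun 16, 257 sold [FIFO — oldest first]: 102 @ $14 + 137 @ $12 + 18 @ $13 = $3,306
Total COGS = $3,768 + $3,306 = $7,074
Ending inventory: 365 @ $13 + 74 @ $8 + 48 @ $15 = $6,057

COGS = $7,074; ending inventory = $6,057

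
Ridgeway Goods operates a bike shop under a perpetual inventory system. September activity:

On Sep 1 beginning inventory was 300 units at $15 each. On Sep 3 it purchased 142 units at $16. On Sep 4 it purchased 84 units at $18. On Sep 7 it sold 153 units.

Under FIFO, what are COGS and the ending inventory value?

COGS = $2,295; ending inventory = $5,989

Sep 7, 153 sold [FIFO — oldest first]: 153 @ $15 = $2,295
Ending inventory: 147 @ $15 + 142 @ $16 + 84 @ $18 = $5,989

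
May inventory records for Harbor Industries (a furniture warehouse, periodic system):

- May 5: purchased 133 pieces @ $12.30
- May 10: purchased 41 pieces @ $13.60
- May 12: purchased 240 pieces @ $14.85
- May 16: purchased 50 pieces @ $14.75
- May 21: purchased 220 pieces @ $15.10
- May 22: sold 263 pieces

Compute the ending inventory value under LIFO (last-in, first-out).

Ending inventory = $5,860.75

May 22, 263 sold [LIFO — newest first]: 220 @ $15.10 + 43 @ $14.75 = $3,956.25
Ending inventory: 133 @ $12.30 + 41 @ $13.60 + 240 @ $14.85 + 7 @ $14.75 = $5,860.75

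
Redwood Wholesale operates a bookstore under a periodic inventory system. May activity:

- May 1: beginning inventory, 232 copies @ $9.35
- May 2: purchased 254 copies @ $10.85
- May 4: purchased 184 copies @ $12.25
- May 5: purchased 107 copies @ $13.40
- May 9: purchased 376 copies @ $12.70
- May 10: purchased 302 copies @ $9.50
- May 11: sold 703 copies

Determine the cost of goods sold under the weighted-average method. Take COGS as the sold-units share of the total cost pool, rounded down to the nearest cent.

May 11, sell 703: 703/1455 × $16,257.10 → $7,854.80
Ending inventory (cost pool remaining) = $8,402.30
Check: goods available $16,257.10 = COGS $7,854.80 + ending $8,402.30

COGS = $7,854.80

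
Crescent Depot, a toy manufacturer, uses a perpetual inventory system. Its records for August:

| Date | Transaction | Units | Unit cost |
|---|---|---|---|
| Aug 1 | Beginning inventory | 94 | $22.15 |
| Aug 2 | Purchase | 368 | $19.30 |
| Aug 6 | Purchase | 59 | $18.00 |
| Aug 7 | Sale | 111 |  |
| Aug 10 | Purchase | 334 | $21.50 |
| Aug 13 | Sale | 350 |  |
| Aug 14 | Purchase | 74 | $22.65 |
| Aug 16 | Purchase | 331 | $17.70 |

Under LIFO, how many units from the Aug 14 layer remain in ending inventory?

Aug 7, 111 sold [LIFO — newest first]: 59 @ $18.00 + 52 @ $19.30 = $2,065.60
Aug 13, 350 sold [LIFO — newest first]: 334 @ $21.50 + 16 @ $19.30 = $7,489.80
Total COGS = $2,065.60 + $7,489.80 = $9,555.40
Ending inventory: 94 @ $22.15 + 300 @ $19.30 + 74 @ $22.65 + 331 @ $17.70 = $15,406.90
Check: goods available $24,962.30 = COGS $9,555.40 + ending $15,406.90

74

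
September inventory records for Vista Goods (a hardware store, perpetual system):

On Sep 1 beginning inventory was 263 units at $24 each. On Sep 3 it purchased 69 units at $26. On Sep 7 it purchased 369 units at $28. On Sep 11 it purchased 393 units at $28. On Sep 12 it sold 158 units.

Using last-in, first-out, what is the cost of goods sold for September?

COGS = $4,424

Sep 12, 158 sold [LIFO — newest first]: 158 @ $28 = $4,424
Ending inventory: 263 @ $24 + 69 @ $26 + 369 @ $28 + 235 @ $28 = $25,018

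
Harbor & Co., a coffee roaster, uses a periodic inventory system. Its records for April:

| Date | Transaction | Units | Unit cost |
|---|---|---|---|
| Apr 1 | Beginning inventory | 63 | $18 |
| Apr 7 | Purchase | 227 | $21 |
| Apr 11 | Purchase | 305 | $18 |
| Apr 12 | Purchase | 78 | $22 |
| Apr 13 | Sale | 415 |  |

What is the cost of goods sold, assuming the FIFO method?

COGS = $8,151

Apr 13, 415 sold [FIFO — oldest first]: 63 @ $18 + 227 @ $21 + 125 @ $18 = $8,151
Ending inventory: 180 @ $18 + 78 @ $22 = $4,956
Check: goods available $13,107 = COGS $8,151 + ending $4,956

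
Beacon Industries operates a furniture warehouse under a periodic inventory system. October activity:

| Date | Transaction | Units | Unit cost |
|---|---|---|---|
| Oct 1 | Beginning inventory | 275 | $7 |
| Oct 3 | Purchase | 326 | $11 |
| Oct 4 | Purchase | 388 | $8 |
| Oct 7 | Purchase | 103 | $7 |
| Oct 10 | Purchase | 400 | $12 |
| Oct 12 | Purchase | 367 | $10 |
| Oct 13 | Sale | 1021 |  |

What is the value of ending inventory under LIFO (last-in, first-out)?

Ending inventory = $7,407

Oct 13, 1021 sold [LIFO — newest first]: 367 @ $10 + 400 @ $12 + 103 @ $7 + 151 @ $8 = $10,399
Ending inventory: 275 @ $7 + 326 @ $11 + 237 @ $8 = $7,407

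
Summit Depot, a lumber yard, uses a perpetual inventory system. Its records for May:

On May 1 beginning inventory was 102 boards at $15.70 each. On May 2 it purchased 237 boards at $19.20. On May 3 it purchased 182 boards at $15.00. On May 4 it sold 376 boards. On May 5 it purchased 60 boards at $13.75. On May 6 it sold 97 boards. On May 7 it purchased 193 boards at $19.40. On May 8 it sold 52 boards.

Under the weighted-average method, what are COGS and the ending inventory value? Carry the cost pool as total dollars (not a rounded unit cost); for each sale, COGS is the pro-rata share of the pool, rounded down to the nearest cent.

COGS = $8,916.79; ending inventory = $4,534.21

After May 1: 102 on hand, pool $1,601.40 (≈ $15.7000 each)
After May 2: 339 on hand, pool $6,151.80 (≈ $18.1469 each)
After May 3: 521 on hand, pool $8,881.80 (≈ $17.0476 each)
May 4, sell 376: 376/521 × $8,881.80 → $6,409.89
After May 5: 205 on hand, pool $3,296.91 (≈ $16.0825 each)
May 6, sell 97: 97/205 × $3,296.91 → $1,560.00
After May 7: 301 on hand, pool $5,481.11 (≈ $18.2097 each)
May 8, sell 52: 52/301 × $5,481.11 → $946.90
Total COGS = $6,409.89 + $1,560.00 + $946.90 = $8,916.79
Ending inventory (cost pool remaining) = $4,534.21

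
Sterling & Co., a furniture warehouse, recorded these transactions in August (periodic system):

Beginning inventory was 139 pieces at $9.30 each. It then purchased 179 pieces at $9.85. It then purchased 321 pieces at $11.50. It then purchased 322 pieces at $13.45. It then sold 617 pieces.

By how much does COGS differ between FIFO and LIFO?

$1,229.05

FIFO COGS: 139 @ $9.30 + 179 @ $9.85 + 299 @ $11.50 = $6,494.35
LIFO COGS: 322 @ $13.45 + 295 @ $11.50 = $7,723.40
Difference = |$6,494.35 − $7,723.40| = $1,229.05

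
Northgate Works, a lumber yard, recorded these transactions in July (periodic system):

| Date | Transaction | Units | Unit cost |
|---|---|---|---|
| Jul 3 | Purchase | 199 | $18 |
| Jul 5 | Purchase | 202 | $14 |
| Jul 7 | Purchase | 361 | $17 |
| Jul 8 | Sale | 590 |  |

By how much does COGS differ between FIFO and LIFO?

FIFO COGS: 199 @ $18 + 202 @ $14 + 189 @ $17 = $9,623
LIFO COGS: 361 @ $17 + 202 @ $14 + 27 @ $18 = $9,451
Difference = |$9,623 − $9,451| = $172

$172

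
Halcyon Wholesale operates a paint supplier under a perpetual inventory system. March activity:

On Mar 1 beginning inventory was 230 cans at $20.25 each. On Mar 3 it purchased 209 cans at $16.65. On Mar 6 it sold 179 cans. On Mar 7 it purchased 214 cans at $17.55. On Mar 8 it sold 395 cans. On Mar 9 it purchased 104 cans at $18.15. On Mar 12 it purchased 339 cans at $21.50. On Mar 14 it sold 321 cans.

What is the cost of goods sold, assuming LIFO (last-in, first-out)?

COGS = $17,194.80

Mar 6, 179 sold [LIFO — newest first]: 179 @ $16.65 = $2,980.35
Mar 8, 395 sold [LIFO — newest first]: 214 @ $17.55 + 30 @ $16.65 + 151 @ $20.25 = $7,312.95
Mar 14, 321 sold [LIFO — newest first]: 321 @ $21.50 = $6,901.50
Total COGS = $2,980.35 + $7,312.95 + $6,901.50 = $17,194.80
Ending inventory: 79 @ $20.25 + 104 @ $18.15 + 18 @ $21.50 = $3,874.35
Check: goods available $21,069.15 = COGS $17,194.80 + ending $3,874.35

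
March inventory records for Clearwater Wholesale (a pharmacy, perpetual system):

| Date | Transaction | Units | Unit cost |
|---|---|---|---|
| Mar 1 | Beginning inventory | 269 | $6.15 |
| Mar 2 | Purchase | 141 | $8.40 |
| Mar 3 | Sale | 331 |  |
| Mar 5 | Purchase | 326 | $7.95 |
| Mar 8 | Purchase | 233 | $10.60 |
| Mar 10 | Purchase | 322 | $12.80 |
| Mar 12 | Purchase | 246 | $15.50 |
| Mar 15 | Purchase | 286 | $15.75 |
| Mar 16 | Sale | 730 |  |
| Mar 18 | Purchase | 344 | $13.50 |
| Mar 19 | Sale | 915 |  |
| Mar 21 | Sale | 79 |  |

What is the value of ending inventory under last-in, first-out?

Mar 3, 331 sold [LIFO — newest first]: 141 @ $8.40 + 190 @ $6.15 = $2,352.90
Mar 16, 730 sold [LIFO — newest first]: 286 @ $15.75 + 246 @ $15.50 + 198 @ $12.80 = $10,851.90
Mar 19, 915 sold [LIFO — newest first]: 344 @ $13.50 + 124 @ $12.80 + 233 @ $10.60 + 214 @ $7.95 = $10,402.30
Mar 21, 79 sold [LIFO — newest first]: 79 @ $7.95 = $628.05
Total COGS = $2,352.90 + $10,851.90 + $10,402.30 + $628.05 = $24,235.15
Ending inventory: 79 @ $6.15 + 33 @ $7.95 = $748.20
Check: goods available $24,983.35 = COGS $24,235.15 + ending $748.20

Ending inventory = $748.20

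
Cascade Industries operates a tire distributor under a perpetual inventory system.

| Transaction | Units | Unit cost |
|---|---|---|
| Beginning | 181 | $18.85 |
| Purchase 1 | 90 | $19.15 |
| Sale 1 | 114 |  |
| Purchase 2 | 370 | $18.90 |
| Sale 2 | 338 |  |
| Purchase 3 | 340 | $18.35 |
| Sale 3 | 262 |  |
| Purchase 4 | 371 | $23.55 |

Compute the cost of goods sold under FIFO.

COGS = $13,467.90

Sale 1 (114) [FIFO — oldest first]: 114 @ $18.85 = $2,148.90
Sale 2 (338) [FIFO — oldest first]: 67 @ $18.85 + 90 @ $19.15 + 181 @ $18.90 = $6,407.35
Sale 3 (262) [FIFO — oldest first]: 189 @ $18.90 + 73 @ $18.35 = $4,911.65
Total COGS = $2,148.90 + $6,407.35 + $4,911.65 = $13,467.90
Ending inventory: 267 @ $18.35 + 371 @ $23.55 = $13,636.50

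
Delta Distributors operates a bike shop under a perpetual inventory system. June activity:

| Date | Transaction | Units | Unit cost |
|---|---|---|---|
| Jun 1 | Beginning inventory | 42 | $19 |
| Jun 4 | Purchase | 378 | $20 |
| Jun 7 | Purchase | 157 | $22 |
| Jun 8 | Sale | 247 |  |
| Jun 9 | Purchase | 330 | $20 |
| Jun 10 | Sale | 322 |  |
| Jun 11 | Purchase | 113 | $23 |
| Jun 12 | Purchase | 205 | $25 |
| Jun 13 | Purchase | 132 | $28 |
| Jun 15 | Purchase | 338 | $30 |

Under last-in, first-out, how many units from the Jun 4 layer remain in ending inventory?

288

Jun 8, 247 sold [LIFO — newest first]: 157 @ $22 + 90 @ $20 = $5,254
Jun 10, 322 sold [LIFO — newest first]: 322 @ $20 = $6,440
Total COGS = $5,254 + $6,440 = $11,694
Ending inventory: 42 @ $19 + 288 @ $20 + 8 @ $20 + 113 @ $23 + 205 @ $25 + 132 @ $28 + 338 @ $30 = $28,278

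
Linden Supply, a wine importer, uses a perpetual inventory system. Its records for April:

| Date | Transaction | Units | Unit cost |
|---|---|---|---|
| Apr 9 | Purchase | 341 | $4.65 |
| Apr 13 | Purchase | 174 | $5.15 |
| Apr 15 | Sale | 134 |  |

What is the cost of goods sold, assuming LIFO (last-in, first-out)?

Apr 15, 134 sold [LIFO — newest first]: 134 @ $5.15 = $690.10
Ending inventory: 341 @ $4.65 + 40 @ $5.15 = $1,791.65

COGS = $690.10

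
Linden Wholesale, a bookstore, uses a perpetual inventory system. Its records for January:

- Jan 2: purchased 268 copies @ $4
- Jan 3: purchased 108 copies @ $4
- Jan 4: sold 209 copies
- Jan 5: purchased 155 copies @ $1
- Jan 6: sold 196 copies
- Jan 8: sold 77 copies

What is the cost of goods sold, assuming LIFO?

COGS = $1,463

Jan 4, 209 sold [LIFO — newest first]: 108 @ $4 + 101 @ $4 = $836
Jan 6, 196 sold [LIFO — newest first]: 155 @ $1 + 41 @ $4 = $319
Jan 8, 77 sold [LIFO — newest first]: 77 @ $4 = $308
Total COGS = $836 + $319 + $308 = $1,463
Ending inventory: 49 @ $4 = $196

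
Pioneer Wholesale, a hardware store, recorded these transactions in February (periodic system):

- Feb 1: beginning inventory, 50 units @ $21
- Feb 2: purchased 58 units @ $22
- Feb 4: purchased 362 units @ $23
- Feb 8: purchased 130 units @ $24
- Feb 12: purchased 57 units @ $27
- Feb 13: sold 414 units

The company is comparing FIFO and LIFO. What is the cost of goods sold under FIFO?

COGS = $9,364

FIFO COGS: 50 @ $21 + 58 @ $22 + 306 @ $23 = $9,364
LIFO COGS: 57 @ $27 + 130 @ $24 + 227 @ $23 = $9,880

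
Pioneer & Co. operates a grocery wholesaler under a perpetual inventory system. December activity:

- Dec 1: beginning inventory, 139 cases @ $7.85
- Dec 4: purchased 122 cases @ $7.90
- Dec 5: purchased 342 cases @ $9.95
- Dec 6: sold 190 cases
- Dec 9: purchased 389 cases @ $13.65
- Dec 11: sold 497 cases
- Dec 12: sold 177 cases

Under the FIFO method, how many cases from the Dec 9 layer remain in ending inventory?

Dec 6, 190 sold [FIFO — oldest first]: 139 @ $7.85 + 51 @ $7.90 = $1,494.05
Dec 11, 497 sold [FIFO — oldest first]: 71 @ $7.90 + 342 @ $9.95 + 84 @ $13.65 = $5,110.40
Dec 12, 177 sold [FIFO — oldest first]: 177 @ $13.65 = $2,416.05
Total COGS = $1,494.05 + $5,110.40 + $2,416.05 = $9,020.50
Ending inventory: 128 @ $13.65 = $1,747.20
Check: goods available $10,767.70 = COGS $9,020.50 + ending $1,747.20

128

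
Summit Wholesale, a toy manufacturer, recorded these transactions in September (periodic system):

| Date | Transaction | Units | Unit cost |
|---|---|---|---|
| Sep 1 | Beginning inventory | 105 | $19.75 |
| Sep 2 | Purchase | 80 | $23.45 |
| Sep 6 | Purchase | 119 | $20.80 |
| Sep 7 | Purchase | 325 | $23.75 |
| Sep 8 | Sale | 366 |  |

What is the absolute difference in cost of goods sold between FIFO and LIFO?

$674.10

FIFO COGS: 105 @ $19.75 + 80 @ $23.45 + 119 @ $20.80 + 62 @ $23.75 = $7,897.45
LIFO COGS: 325 @ $23.75 + 41 @ $20.80 = $8,571.55
Difference = |$7,897.45 − $8,571.55| = $674.10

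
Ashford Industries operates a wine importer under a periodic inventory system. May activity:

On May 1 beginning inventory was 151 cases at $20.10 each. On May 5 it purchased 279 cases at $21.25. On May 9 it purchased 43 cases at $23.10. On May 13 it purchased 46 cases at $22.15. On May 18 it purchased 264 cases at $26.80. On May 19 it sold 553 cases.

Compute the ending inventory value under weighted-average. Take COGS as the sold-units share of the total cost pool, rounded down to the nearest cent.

Ending inventory = $5,302.42

May 19, sell 553: 553/783 × $18,051.25 → $12,748.83
Ending inventory (cost pool remaining) = $5,302.42
Check: goods available $18,051.25 = COGS $12,748.83 + ending $5,302.42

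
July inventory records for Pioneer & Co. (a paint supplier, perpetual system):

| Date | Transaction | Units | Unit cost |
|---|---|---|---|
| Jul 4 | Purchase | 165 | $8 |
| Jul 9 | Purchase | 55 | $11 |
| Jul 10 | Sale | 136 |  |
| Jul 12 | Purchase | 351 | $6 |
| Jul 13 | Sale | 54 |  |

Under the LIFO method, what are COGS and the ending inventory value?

Jul 10, 136 sold [LIFO — newest first]: 55 @ $11 + 81 @ $8 = $1,253
Jul 13, 54 sold [LIFO — newest first]: 54 @ $6 = $324
Total COGS = $1,253 + $324 = $1,577
Ending inventory: 84 @ $8 + 297 @ $6 = $2,454
Check: goods available $4,031 = COGS $1,577 + ending $2,454

COGS = $1,577; ending inventory = $2,454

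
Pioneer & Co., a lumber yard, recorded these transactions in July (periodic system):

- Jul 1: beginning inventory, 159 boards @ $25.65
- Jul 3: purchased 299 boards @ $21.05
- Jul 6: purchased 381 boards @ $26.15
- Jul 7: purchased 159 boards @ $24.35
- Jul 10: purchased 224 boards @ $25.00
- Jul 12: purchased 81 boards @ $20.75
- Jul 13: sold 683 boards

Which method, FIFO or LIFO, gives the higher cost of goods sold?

FIFO COGS: 159 @ $25.65 + 299 @ $21.05 + 225 @ $26.15 = $16,256.05
LIFO COGS: 81 @ $20.75 + 224 @ $25.00 + 159 @ $24.35 + 219 @ $26.15 = $16,879.25

LIFO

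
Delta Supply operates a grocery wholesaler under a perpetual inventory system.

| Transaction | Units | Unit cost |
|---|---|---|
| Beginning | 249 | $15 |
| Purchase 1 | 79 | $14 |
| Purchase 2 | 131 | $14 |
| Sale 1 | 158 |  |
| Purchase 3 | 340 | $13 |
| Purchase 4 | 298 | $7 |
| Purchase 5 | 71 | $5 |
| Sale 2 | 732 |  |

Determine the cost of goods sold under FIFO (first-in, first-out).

Sale 1 (158) [FIFO — oldest first]: 158 @ $15 = $2,370
Sale 2 (732) [FIFO — oldest first]: 91 @ $15 + 79 @ $14 + 131 @ $14 + 340 @ $13 + 91 @ $7 = $9,362
Total COGS = $2,370 + $9,362 = $11,732
Ending inventory: 207 @ $7 + 71 @ $5 = $1,804

COGS = $11,732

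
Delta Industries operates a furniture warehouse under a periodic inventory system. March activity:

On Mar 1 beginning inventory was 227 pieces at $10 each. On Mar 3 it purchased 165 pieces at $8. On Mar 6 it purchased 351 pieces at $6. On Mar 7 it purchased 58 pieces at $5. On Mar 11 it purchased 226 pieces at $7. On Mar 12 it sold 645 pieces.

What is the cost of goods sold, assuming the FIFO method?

Mar 12, 645 sold [FIFO — oldest first]: 227 @ $10 + 165 @ $8 + 253 @ $6 = $5,108
Ending inventory: 98 @ $6 + 58 @ $5 + 226 @ $7 = $2,460

COGS = $5,108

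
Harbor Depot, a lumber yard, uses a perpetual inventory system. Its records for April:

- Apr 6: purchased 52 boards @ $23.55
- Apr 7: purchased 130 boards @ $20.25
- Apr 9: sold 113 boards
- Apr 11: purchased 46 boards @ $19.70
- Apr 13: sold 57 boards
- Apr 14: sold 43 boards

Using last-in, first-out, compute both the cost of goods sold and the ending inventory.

COGS = $4,410.05; ending inventory = $353.25

Apr 9, 113 sold [LIFO — newest first]: 113 @ $20.25 = $2,288.25
Apr 13, 57 sold [LIFO — newest first]: 46 @ $19.70 + 11 @ $20.25 = $1,128.95
Apr 14, 43 sold [LIFO — newest first]: 6 @ $20.25 + 37 @ $23.55 = $992.85
Total COGS = $2,288.25 + $1,128.95 + $992.85 = $4,410.05
Ending inventory: 15 @ $23.55 = $353.25
Check: goods available $4,763.30 = COGS $4,410.05 + ending $353.25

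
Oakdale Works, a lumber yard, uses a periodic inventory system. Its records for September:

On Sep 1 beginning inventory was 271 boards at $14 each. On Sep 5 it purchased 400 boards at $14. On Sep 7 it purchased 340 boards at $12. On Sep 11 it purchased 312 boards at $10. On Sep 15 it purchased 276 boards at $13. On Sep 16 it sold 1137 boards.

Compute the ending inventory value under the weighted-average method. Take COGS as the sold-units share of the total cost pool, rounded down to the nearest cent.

Sep 16, sell 1137: 1137/1599 × $20,182.00 → $14,350.80
Ending inventory (cost pool remaining) = $5,831.20
Check: goods available $20,182.00 = COGS $14,350.80 + ending $5,831.20

Ending inventory = $5,831.20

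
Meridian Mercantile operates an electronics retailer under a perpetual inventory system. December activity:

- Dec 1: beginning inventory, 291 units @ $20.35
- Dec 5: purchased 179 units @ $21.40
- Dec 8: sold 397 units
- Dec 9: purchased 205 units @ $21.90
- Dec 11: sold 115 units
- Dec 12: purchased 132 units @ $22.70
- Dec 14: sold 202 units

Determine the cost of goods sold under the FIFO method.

Dec 8, 397 sold [FIFO — oldest first]: 291 @ $20.35 + 106 @ $21.40 = $8,190.25
Dec 11, 115 sold [FIFO — oldest first]: 73 @ $21.40 + 42 @ $21.90 = $2,482.00
Dec 14, 202 sold [FIFO — oldest first]: 163 @ $21.90 + 39 @ $22.70 = $4,455.00
Total COGS = $8,190.25 + $2,482.00 + $4,455.00 = $15,127.25
Ending inventory: 93 @ $22.70 = $2,111.10
Check: goods available $17,238.35 = COGS $15,127.25 + ending $2,111.10

COGS = $15,127.25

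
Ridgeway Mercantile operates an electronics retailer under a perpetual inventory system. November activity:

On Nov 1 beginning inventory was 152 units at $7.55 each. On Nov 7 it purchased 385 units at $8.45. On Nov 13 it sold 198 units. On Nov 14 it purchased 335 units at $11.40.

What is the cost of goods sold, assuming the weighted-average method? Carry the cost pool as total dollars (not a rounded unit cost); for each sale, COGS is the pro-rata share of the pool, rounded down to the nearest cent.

After Nov 1: 152 on hand, pool $1,147.60 (≈ $7.5500 each)
After Nov 7: 537 on hand, pool $4,400.85 (≈ $8.1953 each)
Nov 13, sell 198: 198/537 × $4,400.85 → $1,622.65
After Nov 14: 674 on hand, pool $6,597.20 (≈ $9.7881 each)
Ending inventory (cost pool remaining) = $6,597.20

COGS = $1,622.65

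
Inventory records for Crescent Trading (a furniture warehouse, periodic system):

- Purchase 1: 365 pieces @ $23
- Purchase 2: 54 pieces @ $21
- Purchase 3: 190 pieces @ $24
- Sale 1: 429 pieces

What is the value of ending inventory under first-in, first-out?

Sale 1 (429) [FIFO — oldest first]: 365 @ $23 + 54 @ $21 + 10 @ $24 = $9,769
Ending inventory: 180 @ $24 = $4,320

Ending inventory = $4,320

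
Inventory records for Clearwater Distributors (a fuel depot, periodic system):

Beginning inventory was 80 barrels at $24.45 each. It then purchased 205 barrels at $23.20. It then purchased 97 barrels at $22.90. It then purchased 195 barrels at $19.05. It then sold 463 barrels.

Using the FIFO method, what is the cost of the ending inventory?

Sale 1 (463) [FIFO — oldest first]: 80 @ $24.45 + 205 @ $23.20 + 97 @ $22.90 + 81 @ $19.05 = $10,476.35
Ending inventory: 114 @ $19.05 = $2,171.70
Check: goods available $12,648.05 = COGS $10,476.35 + ending $2,171.70

Ending inventory = $2,171.70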